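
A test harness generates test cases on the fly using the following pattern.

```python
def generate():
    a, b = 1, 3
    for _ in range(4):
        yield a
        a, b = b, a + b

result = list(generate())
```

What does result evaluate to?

Step 1: Fibonacci-like sequence starting with a=1, b=3:
  Iteration 1: yield a=1, then a,b = 3,4
  Iteration 2: yield a=3, then a,b = 4,7
  Iteration 3: yield a=4, then a,b = 7,11
  Iteration 4: yield a=7, then a,b = 11,18
Therefore result = [1, 3, 4, 7].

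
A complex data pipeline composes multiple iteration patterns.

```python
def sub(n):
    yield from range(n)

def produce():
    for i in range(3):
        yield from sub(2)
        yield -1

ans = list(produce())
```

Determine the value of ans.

Step 1: For each i in range(3):
  i=0: yield from sub(2) -> [0, 1], then yield -1
  i=1: yield from sub(2) -> [0, 1], then yield -1
  i=2: yield from sub(2) -> [0, 1], then yield -1
Therefore ans = [0, 1, -1, 0, 1, -1, 0, 1, -1].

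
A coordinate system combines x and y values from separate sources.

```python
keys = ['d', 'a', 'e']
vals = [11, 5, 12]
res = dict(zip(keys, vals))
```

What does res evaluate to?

Step 1: zip pairs keys with values:
  'd' -> 11
  'a' -> 5
  'e' -> 12
Therefore res = {'d': 11, 'a': 5, 'e': 12}.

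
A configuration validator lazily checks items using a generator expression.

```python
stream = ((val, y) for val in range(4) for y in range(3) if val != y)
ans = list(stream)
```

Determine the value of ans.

Step 1: Nested generator over range(4) x range(3) where val != y:
  (0, 0): excluded (val == y)
  (0, 1): included
  (0, 2): included
  (1, 0): included
  (1, 1): excluded (val == y)
  (1, 2): included
  (2, 0): included
  (2, 1): included
  (2, 2): excluded (val == y)
  (3, 0): included
  (3, 1): included
  (3, 2): included
Therefore ans = [(0, 1), (0, 2), (1, 0), (1, 2), (2, 0), (2, 1), (3, 0), (3, 1), (3, 2)].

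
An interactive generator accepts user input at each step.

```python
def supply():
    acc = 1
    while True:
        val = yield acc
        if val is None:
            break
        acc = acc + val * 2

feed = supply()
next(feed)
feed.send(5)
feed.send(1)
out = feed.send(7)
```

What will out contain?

Step 1: next() -> yield acc=1.
Step 2: send(5) -> val=5, acc = 1 + 5*2 = 11, yield 11.
Step 3: send(1) -> val=1, acc = 11 + 1*2 = 13, yield 13.
Step 4: send(7) -> val=7, acc = 13 + 7*2 = 27, yield 27.
Therefore out = 27.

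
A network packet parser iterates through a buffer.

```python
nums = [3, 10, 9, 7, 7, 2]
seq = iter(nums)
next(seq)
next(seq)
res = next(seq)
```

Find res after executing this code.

Step 1: Create iterator over [3, 10, 9, 7, 7, 2].
Step 2: next() consumes 3.
Step 3: next() consumes 10.
Step 4: next() returns 9.
Therefore res = 9.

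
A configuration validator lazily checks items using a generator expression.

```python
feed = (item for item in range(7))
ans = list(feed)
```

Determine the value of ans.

Step 1: Generator expression iterates range(7): [0, 1, 2, 3, 4, 5, 6].
Step 2: list() collects all values.
Therefore ans = [0, 1, 2, 3, 4, 5, 6].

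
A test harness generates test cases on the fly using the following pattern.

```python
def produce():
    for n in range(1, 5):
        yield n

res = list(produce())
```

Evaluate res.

Step 1: The generator yields each value from range(1, 5).
Step 2: list() consumes all yields: [1, 2, 3, 4].
Therefore res = [1, 2, 3, 4].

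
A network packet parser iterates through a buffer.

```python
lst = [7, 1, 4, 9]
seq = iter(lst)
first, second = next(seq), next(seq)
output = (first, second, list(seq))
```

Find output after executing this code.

Step 1: Create iterator over [7, 1, 4, 9].
Step 2: first = 7, second = 1.
Step 3: Remaining elements: [4, 9].
Therefore output = (7, 1, [4, 9]).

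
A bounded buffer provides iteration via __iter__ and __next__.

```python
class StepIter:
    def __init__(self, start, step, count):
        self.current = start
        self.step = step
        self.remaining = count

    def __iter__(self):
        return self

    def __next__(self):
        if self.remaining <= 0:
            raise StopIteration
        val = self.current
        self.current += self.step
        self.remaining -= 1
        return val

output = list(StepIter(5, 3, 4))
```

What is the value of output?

Step 1: StepIter starts at 5, increments by 3, for 4 steps:
  Yield 5, then current += 3
  Yield 8, then current += 3
  Yield 11, then current += 3
  Yield 14, then current += 3
Therefore output = [5, 8, 11, 14].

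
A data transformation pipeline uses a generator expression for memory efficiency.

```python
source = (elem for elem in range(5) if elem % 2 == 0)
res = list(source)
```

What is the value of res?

Step 1: Filter range(5) keeping only even values:
  elem=0: even, included
  elem=1: odd, excluded
  elem=2: even, included
  elem=3: odd, excluded
  elem=4: even, included
Therefore res = [0, 2, 4].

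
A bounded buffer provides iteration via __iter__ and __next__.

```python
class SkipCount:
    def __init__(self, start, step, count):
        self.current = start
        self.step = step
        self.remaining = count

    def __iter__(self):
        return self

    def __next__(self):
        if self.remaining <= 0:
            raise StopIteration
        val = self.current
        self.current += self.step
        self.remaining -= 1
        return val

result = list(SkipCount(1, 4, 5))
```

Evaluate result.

Step 1: SkipCount starts at 1, increments by 4, for 5 steps:
  Yield 1, then current += 4
  Yield 5, then current += 4
  Yield 9, then current += 4
  Yield 13, then current += 4
  Yield 17, then current += 4
Therefore result = [1, 5, 9, 13, 17].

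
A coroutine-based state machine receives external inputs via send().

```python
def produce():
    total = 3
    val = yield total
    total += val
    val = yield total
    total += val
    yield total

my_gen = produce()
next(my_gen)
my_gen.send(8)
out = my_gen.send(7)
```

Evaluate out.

Step 1: next() -> yield total=3.
Step 2: send(8) -> val=8, total = 3+8 = 11, yield 11.
Step 3: send(7) -> val=7, total = 11+7 = 18, yield 18.
Therefore out = 18.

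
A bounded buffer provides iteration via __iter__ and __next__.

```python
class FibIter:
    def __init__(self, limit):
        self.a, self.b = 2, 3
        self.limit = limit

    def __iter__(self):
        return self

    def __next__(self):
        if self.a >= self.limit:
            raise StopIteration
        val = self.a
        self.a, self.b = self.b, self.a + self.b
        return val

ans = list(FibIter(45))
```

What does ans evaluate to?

Step 1: Fibonacci-like sequence (a=2, b=3) until >= 45:
  Yield 2, then a,b = 3,5
  Yield 3, then a,b = 5,8
  Yield 5, then a,b = 8,13
  Yield 8, then a,b = 13,21
  Yield 13, then a,b = 21,34
  Yield 21, then a,b = 34,55
  Yield 34, then a,b = 55,89
Step 2: 55 >= 45, stop.
Therefore ans = [2, 3, 5, 8, 13, 21, 34].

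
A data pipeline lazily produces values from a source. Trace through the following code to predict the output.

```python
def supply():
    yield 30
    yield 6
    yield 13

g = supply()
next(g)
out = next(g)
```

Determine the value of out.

Step 1: supply() creates a generator.
Step 2: next(g) yields 30 (consumed and discarded).
Step 3: next(g) yields 6, assigned to out.
Therefore out = 6.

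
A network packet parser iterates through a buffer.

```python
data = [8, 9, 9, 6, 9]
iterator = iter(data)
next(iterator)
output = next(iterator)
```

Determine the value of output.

Step 1: Create iterator over [8, 9, 9, 6, 9].
Step 2: next() consumes 8.
Step 3: next() returns 9.
Therefore output = 9.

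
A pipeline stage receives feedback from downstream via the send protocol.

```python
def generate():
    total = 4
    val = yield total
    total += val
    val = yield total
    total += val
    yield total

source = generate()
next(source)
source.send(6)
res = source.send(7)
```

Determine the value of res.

Step 1: next() -> yield total=4.
Step 2: send(6) -> val=6, total = 4+6 = 10, yield 10.
Step 3: send(7) -> val=7, total = 10+7 = 17, yield 17.
Therefore res = 17.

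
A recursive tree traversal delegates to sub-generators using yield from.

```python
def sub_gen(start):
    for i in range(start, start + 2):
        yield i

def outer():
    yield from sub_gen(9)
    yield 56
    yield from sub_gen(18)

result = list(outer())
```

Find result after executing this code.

Step 1: outer() delegates to sub_gen(9):
  yield 9
  yield 10
Step 2: yield 56
Step 3: Delegates to sub_gen(18):
  yield 18
  yield 19
Therefore result = [9, 10, 56, 18, 19].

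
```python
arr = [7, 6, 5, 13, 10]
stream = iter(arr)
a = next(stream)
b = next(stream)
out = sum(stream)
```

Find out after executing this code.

Step 1: Create iterator over [7, 6, 5, 13, 10].
Step 2: a = next() = 7, b = next() = 6.
Step 3: sum() of remaining [5, 13, 10] = 28.
Therefore out = 28.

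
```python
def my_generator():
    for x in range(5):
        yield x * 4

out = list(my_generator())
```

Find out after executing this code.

Step 1: For each x in range(5), yield x * 4:
  x=0: yield 0 * 4 = 0
  x=1: yield 1 * 4 = 4
  x=2: yield 2 * 4 = 8
  x=3: yield 3 * 4 = 12
  x=4: yield 4 * 4 = 16
Therefore out = [0, 4, 8, 12, 16].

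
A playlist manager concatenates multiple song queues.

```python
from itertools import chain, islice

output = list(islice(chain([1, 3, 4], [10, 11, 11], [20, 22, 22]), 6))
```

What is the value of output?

Step 1: chain([1, 3, 4], [10, 11, 11], [20, 22, 22]) = [1, 3, 4, 10, 11, 11, 20, 22, 22].
Step 2: islice takes first 6 elements: [1, 3, 4, 10, 11, 11].
Therefore output = [1, 3, 4, 10, 11, 11].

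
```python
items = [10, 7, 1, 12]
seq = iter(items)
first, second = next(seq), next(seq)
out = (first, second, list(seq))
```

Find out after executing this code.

Step 1: Create iterator over [10, 7, 1, 12].
Step 2: first = 10, second = 7.
Step 3: Remaining elements: [1, 12].
Therefore out = (10, 7, [1, 12]).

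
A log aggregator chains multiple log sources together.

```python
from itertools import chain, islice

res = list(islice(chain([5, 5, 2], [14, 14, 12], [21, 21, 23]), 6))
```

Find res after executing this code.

Step 1: chain([5, 5, 2], [14, 14, 12], [21, 21, 23]) = [5, 5, 2, 14, 14, 12, 21, 21, 23].
Step 2: islice takes first 6 elements: [5, 5, 2, 14, 14, 12].
Therefore res = [5, 5, 2, 14, 14, 12].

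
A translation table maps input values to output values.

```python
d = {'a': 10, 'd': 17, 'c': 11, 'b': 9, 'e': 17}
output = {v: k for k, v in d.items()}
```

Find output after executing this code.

Step 1: Invert dict (swap keys and values):
  'a': 10 -> 10: 'a'
  'd': 17 -> 17: 'd'
  'c': 11 -> 11: 'c'
  'b': 9 -> 9: 'b'
  'e': 17 -> 17: 'e'
Therefore output = {10: 'a', 17: 'e', 11: 'c', 9: 'b'}.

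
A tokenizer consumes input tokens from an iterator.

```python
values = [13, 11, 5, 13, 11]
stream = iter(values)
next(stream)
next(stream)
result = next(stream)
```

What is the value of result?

Step 1: Create iterator over [13, 11, 5, 13, 11].
Step 2: next() consumes 13.
Step 3: next() consumes 11.
Step 4: next() returns 5.
Therefore result = 5.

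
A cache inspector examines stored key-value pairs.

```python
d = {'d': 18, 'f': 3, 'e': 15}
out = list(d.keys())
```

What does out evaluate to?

Step 1: d.keys() returns the dictionary keys in insertion order.
Therefore out = ['d', 'f', 'e'].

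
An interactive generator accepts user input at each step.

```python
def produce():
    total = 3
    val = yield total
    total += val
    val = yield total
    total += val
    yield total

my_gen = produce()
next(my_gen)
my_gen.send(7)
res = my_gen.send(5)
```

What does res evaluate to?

Step 1: next() -> yield total=3.
Step 2: send(7) -> val=7, total = 3+7 = 10, yield 10.
Step 3: send(5) -> val=5, total = 10+5 = 15, yield 15.
Therefore res = 15.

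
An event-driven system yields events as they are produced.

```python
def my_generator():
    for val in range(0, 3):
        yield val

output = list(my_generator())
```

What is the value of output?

Step 1: The generator yields each value from range(0, 3).
Step 2: list() consumes all yields: [0, 1, 2].
Therefore output = [0, 1, 2].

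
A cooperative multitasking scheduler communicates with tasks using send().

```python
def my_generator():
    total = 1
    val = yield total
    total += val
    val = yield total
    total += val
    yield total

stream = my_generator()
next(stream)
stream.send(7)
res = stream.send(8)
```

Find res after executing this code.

Step 1: next() -> yield total=1.
Step 2: send(7) -> val=7, total = 1+7 = 8, yield 8.
Step 3: send(8) -> val=8, total = 8+8 = 16, yield 16.
Therefore res = 16.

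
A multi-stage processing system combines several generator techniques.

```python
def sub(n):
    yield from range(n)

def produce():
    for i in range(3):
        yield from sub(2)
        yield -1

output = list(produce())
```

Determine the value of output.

Step 1: For each i in range(3):
  i=0: yield from sub(2) -> [0, 1], then yield -1
  i=1: yield from sub(2) -> [0, 1], then yield -1
  i=2: yield from sub(2) -> [0, 1], then yield -1
Therefore output = [0, 1, -1, 0, 1, -1, 0, 1, -1].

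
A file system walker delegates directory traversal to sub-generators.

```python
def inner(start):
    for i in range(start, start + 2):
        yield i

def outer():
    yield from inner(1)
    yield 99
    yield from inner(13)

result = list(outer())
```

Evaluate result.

Step 1: outer() delegates to inner(1):
  yield 1
  yield 2
Step 2: yield 99
Step 3: Delegates to inner(13):
  yield 13
  yield 14
Therefore result = [1, 2, 99, 13, 14].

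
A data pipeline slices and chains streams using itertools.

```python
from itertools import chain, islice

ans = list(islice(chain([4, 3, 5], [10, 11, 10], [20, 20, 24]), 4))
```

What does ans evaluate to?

Step 1: chain([4, 3, 5], [10, 11, 10], [20, 20, 24]) = [4, 3, 5, 10, 11, 10, 20, 20, 24].
Step 2: islice takes first 4 elements: [4, 3, 5, 10].
Therefore ans = [4, 3, 5, 10].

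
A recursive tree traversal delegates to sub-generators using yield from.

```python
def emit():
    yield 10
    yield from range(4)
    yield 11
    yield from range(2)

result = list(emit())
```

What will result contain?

Step 1: Trace yields in order:
  yield 10
  yield 0
  yield 1
  yield 2
  yield 3
  yield 11
  yield 0
  yield 1
Therefore result = [10, 0, 1, 2, 3, 11, 0, 1].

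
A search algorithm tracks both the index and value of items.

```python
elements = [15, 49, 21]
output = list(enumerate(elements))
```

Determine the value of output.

Step 1: enumerate pairs each element with its index:
  (0, 15)
  (1, 49)
  (2, 21)
Therefore output = [(0, 15), (1, 49), (2, 21)].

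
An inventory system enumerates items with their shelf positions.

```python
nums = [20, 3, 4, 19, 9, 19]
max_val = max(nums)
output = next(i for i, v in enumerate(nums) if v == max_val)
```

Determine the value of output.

Step 1: max([20, 3, 4, 19, 9, 19]) = 20.
Step 2: Find first index where value == 20:
  Index 0: 20 == 20, found!
Therefore output = 0.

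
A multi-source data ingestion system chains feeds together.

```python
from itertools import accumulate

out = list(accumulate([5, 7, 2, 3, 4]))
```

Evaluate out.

Step 1: accumulate computes running sums:
  + 5 = 5
  + 7 = 12
  + 2 = 14
  + 3 = 17
  + 4 = 21
Therefore out = [5, 12, 14, 17, 21].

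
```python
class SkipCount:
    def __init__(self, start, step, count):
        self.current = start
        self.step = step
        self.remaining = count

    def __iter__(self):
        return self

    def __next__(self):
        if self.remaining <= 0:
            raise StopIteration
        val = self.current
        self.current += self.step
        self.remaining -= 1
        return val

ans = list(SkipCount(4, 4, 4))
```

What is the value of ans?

Step 1: SkipCount starts at 4, increments by 4, for 4 steps:
  Yield 4, then current += 4
  Yield 8, then current += 4
  Yield 12, then current += 4
  Yield 16, then current += 4
Therefore ans = [4, 8, 12, 16].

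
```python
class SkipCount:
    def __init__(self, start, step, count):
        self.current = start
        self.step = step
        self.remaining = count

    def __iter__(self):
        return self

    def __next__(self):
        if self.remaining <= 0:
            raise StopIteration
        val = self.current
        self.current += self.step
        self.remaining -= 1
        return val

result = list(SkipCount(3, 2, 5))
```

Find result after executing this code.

Step 1: SkipCount starts at 3, increments by 2, for 5 steps:
  Yield 3, then current += 2
  Yield 5, then current += 2
  Yield 7, then current += 2
  Yield 9, then current += 2
  Yield 11, then current += 2
Therefore result = [3, 5, 7, 9, 11].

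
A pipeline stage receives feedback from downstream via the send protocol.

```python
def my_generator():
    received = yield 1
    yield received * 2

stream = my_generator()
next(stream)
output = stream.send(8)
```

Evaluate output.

Step 1: next(stream) advances to first yield, producing 1.
Step 2: send(8) resumes, received = 8.
Step 3: yield received * 2 = 8 * 2 = 16.
Therefore output = 16.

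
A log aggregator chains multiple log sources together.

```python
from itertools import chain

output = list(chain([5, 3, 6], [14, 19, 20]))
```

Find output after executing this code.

Step 1: chain() concatenates iterables: [5, 3, 6] + [14, 19, 20].
Therefore output = [5, 3, 6, 14, 19, 20].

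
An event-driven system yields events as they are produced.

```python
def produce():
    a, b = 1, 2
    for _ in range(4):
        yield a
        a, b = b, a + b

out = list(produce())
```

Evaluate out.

Step 1: Fibonacci-like sequence starting with a=1, b=2:
  Iteration 1: yield a=1, then a,b = 2,3
  Iteration 2: yield a=2, then a,b = 3,5
  Iteration 3: yield a=3, then a,b = 5,8
  Iteration 4: yield a=5, then a,b = 8,13
Therefore out = [1, 2, 3, 5].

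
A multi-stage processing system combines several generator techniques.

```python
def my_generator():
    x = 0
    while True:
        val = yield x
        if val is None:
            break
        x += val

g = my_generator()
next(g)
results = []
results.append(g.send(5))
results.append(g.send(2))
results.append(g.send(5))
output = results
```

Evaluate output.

Step 1: next(g) -> yield 0.
Step 2: send(5) -> x = 5, yield 5.
Step 3: send(2) -> x = 7, yield 7.
Step 4: send(5) -> x = 12, yield 12.
Therefore output = [5, 7, 12].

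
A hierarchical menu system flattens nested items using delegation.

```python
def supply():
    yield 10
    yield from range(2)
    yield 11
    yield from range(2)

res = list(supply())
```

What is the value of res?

Step 1: Trace yields in order:
  yield 10
  yield 0
  yield 1
  yield 11
  yield 0
  yield 1
Therefore res = [10, 0, 1, 11, 0, 1].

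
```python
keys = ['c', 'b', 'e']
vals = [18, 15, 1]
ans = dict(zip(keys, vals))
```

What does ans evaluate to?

Step 1: zip pairs keys with values:
  'c' -> 18
  'b' -> 15
  'e' -> 1
Therefore ans = {'c': 18, 'b': 15, 'e': 1}.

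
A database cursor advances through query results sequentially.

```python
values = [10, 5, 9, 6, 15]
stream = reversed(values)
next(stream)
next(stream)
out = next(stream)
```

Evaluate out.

Step 1: reversed([10, 5, 9, 6, 15]) gives iterator: [15, 6, 9, 5, 10].
Step 2: First next() = 15, second next() = 6.
Step 3: Third next() = 9.
Therefore out = 9.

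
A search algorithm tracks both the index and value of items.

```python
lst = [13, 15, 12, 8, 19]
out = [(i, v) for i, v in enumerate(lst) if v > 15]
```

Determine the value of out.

Step 1: Filter enumerate([13, 15, 12, 8, 19]) keeping v > 15:
  (0, 13): 13 <= 15, excluded
  (1, 15): 15 <= 15, excluded
  (2, 12): 12 <= 15, excluded
  (3, 8): 8 <= 15, excluded
  (4, 19): 19 > 15, included
Therefore out = [(4, 19)].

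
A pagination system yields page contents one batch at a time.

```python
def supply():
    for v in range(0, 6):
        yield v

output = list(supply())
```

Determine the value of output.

Step 1: The generator yields each value from range(0, 6).
Step 2: list() consumes all yields: [0, 1, 2, 3, 4, 5].
Therefore output = [0, 1, 2, 3, 4, 5].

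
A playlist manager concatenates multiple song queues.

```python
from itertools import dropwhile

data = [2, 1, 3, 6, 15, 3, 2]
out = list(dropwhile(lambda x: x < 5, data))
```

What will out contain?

Step 1: dropwhile drops elements while < 5:
  2 < 5: dropped
  1 < 5: dropped
  3 < 5: dropped
  6: kept (dropping stopped)
Step 2: Remaining elements kept regardless of condition.
Therefore out = [6, 15, 3, 2].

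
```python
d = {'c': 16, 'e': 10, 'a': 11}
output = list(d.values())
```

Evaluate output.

Step 1: d.values() returns the dictionary values in insertion order.
Therefore output = [16, 10, 11].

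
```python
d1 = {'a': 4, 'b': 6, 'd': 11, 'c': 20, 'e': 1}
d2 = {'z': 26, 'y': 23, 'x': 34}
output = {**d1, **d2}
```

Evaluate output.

Step 1: Merge d1 and d2 (d2 values override on key conflicts).
Step 2: d1 has keys ['a', 'b', 'd', 'c', 'e'], d2 has keys ['z', 'y', 'x'].
Therefore output = {'a': 4, 'b': 6, 'd': 11, 'c': 20, 'e': 1, 'z': 26, 'y': 23, 'x': 34}.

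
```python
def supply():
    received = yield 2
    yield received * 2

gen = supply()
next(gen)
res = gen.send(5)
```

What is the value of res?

Step 1: next(gen) advances to first yield, producing 2.
Step 2: send(5) resumes, received = 5.
Step 3: yield received * 2 = 5 * 2 = 10.
Therefore res = 10.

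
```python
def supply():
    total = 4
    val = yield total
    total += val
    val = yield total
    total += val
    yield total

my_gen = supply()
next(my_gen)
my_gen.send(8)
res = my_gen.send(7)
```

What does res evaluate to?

Step 1: next() -> yield total=4.
Step 2: send(8) -> val=8, total = 4+8 = 12, yield 12.
Step 3: send(7) -> val=7, total = 12+7 = 19, yield 19.
Therefore res = 19.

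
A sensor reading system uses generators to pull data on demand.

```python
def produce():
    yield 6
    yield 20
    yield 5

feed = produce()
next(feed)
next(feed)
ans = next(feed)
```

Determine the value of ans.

Step 1: produce() creates a generator.
Step 2: next(feed) yields 6 (consumed and discarded).
Step 3: next(feed) yields 20 (consumed and discarded).
Step 4: next(feed) yields 5, assigned to ans.
Therefore ans = 5.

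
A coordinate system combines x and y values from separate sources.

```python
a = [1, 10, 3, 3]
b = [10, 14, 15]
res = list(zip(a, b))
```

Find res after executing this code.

Step 1: zip stops at shortest (len(a)=4, len(b)=3):
  Index 0: (1, 10)
  Index 1: (10, 14)
  Index 2: (3, 15)
Step 2: Last element of a (3) has no pair, dropped.
Therefore res = [(1, 10), (10, 14), (3, 15)].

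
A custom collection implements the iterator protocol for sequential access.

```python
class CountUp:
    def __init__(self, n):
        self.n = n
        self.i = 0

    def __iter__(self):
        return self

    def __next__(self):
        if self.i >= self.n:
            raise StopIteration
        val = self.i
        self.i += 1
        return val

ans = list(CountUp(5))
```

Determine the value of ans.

Step 1: CountUp(5) creates an iterator counting 0 to 4.
Step 2: list() consumes all values: [0, 1, 2, 3, 4].
Therefore ans = [0, 1, 2, 3, 4].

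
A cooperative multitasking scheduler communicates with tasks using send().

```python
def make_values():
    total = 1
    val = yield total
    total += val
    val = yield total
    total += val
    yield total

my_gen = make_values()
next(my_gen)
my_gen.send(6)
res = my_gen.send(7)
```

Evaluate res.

Step 1: next() -> yield total=1.
Step 2: send(6) -> val=6, total = 1+6 = 7, yield 7.
Step 3: send(7) -> val=7, total = 7+7 = 14, yield 14.
Therefore res = 14.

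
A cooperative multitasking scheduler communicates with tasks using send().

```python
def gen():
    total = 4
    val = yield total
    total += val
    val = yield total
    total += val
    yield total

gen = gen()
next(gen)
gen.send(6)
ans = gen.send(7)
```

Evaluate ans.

Step 1: next() -> yield total=4.
Step 2: send(6) -> val=6, total = 4+6 = 10, yield 10.
Step 3: send(7) -> val=7, total = 10+7 = 17, yield 17.
Therefore ans = 17.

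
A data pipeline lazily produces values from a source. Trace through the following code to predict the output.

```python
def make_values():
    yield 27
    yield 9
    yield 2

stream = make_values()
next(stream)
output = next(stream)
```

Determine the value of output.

Step 1: make_values() creates a generator.
Step 2: next(stream) yields 27 (consumed and discarded).
Step 3: next(stream) yields 9, assigned to output.
Therefore output = 9.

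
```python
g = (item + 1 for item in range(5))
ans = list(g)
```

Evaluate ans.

Step 1: For each item in range(5), compute item+1:
  item=0: 0+1 = 1
  item=1: 1+1 = 2
  item=2: 2+1 = 3
  item=3: 3+1 = 4
  item=4: 4+1 = 5
Therefore ans = [1, 2, 3, 4, 5].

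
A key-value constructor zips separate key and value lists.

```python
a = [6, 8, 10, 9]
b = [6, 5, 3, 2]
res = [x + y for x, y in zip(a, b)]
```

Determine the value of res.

Step 1: Add corresponding elements:
  6 + 6 = 12
  8 + 5 = 13
  10 + 3 = 13
  9 + 2 = 11
Therefore res = [12, 13, 13, 11].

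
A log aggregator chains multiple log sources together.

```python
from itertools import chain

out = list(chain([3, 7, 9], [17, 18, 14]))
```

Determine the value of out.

Step 1: chain() concatenates iterables: [3, 7, 9] + [17, 18, 14].
Therefore out = [3, 7, 9, 17, 18, 14].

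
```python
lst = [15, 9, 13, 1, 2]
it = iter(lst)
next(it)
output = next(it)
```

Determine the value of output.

Step 1: Create iterator over [15, 9, 13, 1, 2].
Step 2: next() consumes 15.
Step 3: next() returns 9.
Therefore output = 9.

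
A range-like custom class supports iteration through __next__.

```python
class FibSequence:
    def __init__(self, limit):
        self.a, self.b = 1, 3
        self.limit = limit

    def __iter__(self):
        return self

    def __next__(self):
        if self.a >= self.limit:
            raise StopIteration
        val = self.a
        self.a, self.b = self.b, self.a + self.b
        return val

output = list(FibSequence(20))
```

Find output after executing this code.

Step 1: Fibonacci-like sequence (a=1, b=3) until >= 20:
  Yield 1, then a,b = 3,4
  Yield 3, then a,b = 4,7
  Yield 4, then a,b = 7,11
  Yield 7, then a,b = 11,18
  Yield 11, then a,b = 18,29
  Yield 18, then a,b = 29,47
Step 2: 29 >= 20, stop.
Therefore output = [1, 3, 4, 7, 11, 18].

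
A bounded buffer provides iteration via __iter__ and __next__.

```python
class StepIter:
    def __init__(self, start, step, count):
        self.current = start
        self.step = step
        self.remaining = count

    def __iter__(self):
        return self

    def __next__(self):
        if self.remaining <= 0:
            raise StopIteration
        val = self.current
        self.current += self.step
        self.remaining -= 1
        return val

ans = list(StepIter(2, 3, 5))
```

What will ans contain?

Step 1: StepIter starts at 2, increments by 3, for 5 steps:
  Yield 2, then current += 3
  Yield 5, then current += 3
  Yield 8, then current += 3
  Yield 11, then current += 3
  Yield 14, then current += 3
Therefore ans = [2, 5, 8, 11, 14].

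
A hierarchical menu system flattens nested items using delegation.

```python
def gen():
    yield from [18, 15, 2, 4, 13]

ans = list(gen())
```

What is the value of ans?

Step 1: yield from delegates to the iterable, yielding each element.
Step 2: Collected values: [18, 15, 2, 4, 13].
Therefore ans = [18, 15, 2, 4, 13].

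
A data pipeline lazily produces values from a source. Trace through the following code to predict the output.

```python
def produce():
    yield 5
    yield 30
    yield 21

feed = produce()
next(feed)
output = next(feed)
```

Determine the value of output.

Step 1: produce() creates a generator.
Step 2: next(feed) yields 5 (consumed and discarded).
Step 3: next(feed) yields 30, assigned to output.
Therefore output = 30.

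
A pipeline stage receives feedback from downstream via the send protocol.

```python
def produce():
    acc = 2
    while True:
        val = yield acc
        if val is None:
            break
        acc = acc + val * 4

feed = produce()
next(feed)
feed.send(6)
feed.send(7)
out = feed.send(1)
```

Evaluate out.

Step 1: next() -> yield acc=2.
Step 2: send(6) -> val=6, acc = 2 + 6*4 = 26, yield 26.
Step 3: send(7) -> val=7, acc = 26 + 7*4 = 54, yield 54.
Step 4: send(1) -> val=1, acc = 54 + 1*4 = 58, yield 58.
Therefore out = 58.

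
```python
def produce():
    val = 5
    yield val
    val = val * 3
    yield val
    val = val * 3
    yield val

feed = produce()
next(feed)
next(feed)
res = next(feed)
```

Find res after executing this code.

Step 1: Trace through generator execution:
  Yield 1: val starts at 5, yield 5
  Yield 2: val = 5 * 3 = 15, yield 15
  Yield 3: val = 15 * 3 = 45, yield 45
Step 2: First next() gets 5, second next() gets the second value, third next() yields 45.
Therefore res = 45.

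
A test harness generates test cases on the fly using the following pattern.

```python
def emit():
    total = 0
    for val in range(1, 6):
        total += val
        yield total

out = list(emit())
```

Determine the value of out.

Step 1: Generator accumulates running sum:
  val=1: total = 1, yield 1
  val=2: total = 3, yield 3
  val=3: total = 6, yield 6
  val=4: total = 10, yield 10
  val=5: total = 15, yield 15
Therefore out = [1, 3, 6, 10, 15].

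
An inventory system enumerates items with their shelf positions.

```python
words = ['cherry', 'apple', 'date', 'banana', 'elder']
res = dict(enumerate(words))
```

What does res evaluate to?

Step 1: enumerate pairs indices with words:
  0 -> 'cherry'
  1 -> 'apple'
  2 -> 'date'
  3 -> 'banana'
  4 -> 'elder'
Therefore res = {0: 'cherry', 1: 'apple', 2: 'date', 3: 'banana', 4: 'elder'}.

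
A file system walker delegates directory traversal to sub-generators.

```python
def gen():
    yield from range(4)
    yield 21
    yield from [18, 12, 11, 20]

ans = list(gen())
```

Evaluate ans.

Step 1: Trace yields in order:
  yield 0
  yield 1
  yield 2
  yield 3
  yield 21
  yield 18
  yield 12
  yield 11
  yield 20
Therefore ans = [0, 1, 2, 3, 21, 18, 12, 11, 20].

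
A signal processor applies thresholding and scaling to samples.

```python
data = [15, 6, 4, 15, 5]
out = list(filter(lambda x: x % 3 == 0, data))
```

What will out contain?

Step 1: Filter elements divisible by 3:
  15 % 3 = 0: kept
  6 % 3 = 0: kept
  4 % 3 = 1: removed
  15 % 3 = 0: kept
  5 % 3 = 2: removed
Therefore out = [15, 6, 15].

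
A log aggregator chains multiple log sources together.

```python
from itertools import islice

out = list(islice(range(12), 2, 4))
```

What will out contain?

Step 1: islice(range(12), 2, 4) takes elements at indices [2, 4).
Step 2: Elements: [2, 3].
Therefore out = [2, 3].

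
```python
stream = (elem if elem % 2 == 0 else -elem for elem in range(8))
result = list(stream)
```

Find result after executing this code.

Step 1: For each elem in range(8), yield elem if even, else -elem:
  elem=0: even, yield 0
  elem=1: odd, yield -1
  elem=2: even, yield 2
  elem=3: odd, yield -3
  elem=4: even, yield 4
  elem=5: odd, yield -5
  elem=6: even, yield 6
  elem=7: odd, yield -7
Therefore result = [0, -1, 2, -3, 4, -5, 6, -7].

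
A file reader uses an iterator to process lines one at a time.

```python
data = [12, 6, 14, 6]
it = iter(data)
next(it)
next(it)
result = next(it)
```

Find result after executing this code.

Step 1: Create iterator over [12, 6, 14, 6].
Step 2: next() consumes 12.
Step 3: next() consumes 6.
Step 4: next() returns 14.
Therefore result = 14.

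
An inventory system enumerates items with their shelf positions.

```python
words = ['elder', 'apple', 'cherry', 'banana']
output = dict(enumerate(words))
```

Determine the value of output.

Step 1: enumerate pairs indices with words:
  0 -> 'elder'
  1 -> 'apple'
  2 -> 'cherry'
  3 -> 'banana'
Therefore output = {0: 'elder', 1: 'apple', 2: 'cherry', 3: 'banana'}.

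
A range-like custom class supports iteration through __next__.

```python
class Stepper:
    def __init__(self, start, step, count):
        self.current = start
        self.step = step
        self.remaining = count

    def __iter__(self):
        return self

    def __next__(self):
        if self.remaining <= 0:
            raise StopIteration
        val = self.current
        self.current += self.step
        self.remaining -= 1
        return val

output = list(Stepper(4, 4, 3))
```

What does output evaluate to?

Step 1: Stepper starts at 4, increments by 4, for 3 steps:
  Yield 4, then current += 4
  Yield 8, then current += 4
  Yield 12, then current += 4
Therefore output = [4, 8, 12].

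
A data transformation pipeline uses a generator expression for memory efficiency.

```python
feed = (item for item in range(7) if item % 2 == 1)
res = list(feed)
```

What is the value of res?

Step 1: Filter range(7) keeping only odd values:
  item=0: even, excluded
  item=1: odd, included
  item=2: even, excluded
  item=3: odd, included
  item=4: even, excluded
  item=5: odd, included
  item=6: even, excluded
Therefore res = [1, 3, 5].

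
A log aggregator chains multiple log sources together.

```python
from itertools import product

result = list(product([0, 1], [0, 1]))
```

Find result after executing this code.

Step 1: product([0, 1], [0, 1]) gives all pairs:
  (0, 0)
  (0, 1)
  (1, 0)
  (1, 1)
Therefore result = [(0, 0), (0, 1), (1, 0), (1, 1)].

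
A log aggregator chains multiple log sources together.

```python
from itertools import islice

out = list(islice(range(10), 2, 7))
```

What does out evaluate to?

Step 1: islice(range(10), 2, 7) takes elements at indices [2, 7).
Step 2: Elements: [2, 3, 4, 5, 6].
Therefore out = [2, 3, 4, 5, 6].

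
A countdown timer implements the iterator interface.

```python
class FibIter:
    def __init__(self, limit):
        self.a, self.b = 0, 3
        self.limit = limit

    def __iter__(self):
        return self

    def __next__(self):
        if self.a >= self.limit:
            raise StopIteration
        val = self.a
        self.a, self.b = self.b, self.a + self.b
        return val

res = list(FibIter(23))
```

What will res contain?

Step 1: Fibonacci-like sequence (a=0, b=3) until >= 23:
  Yield 0, then a,b = 3,3
  Yield 3, then a,b = 3,6
  Yield 3, then a,b = 6,9
  Yield 6, then a,b = 9,15
  Yield 9, then a,b = 15,24
  Yield 15, then a,b = 24,39
Step 2: 24 >= 23, stop.
Therefore res = [0, 3, 3, 6, 9, 15].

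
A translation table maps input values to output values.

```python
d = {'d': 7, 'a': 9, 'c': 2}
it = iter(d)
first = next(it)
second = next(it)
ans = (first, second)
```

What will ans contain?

Step 1: iter(d) iterates over keys: ['d', 'a', 'c'].
Step 2: first = next(it) = 'd', second = next(it) = 'a'.
Therefore ans = ('d', 'a').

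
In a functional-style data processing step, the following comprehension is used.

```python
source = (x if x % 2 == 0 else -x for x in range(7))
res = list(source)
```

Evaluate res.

Step 1: For each x in range(7), yield x if even, else -x:
  x=0: even, yield 0
  x=1: odd, yield -1
  x=2: even, yield 2
  x=3: odd, yield -3
  x=4: even, yield 4
  x=5: odd, yield -5
  x=6: even, yield 6
Therefore res = [0, -1, 2, -3, 4, -5, 6].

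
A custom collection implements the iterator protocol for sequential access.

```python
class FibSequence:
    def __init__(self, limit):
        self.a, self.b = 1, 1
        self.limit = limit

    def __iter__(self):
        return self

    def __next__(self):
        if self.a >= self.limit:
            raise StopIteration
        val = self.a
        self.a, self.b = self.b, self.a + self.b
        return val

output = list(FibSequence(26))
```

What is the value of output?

Step 1: Fibonacci-like sequence (a=1, b=1) until >= 26:
  Yield 1, then a,b = 1,2
  Yield 1, then a,b = 2,3
  Yield 2, then a,b = 3,5
  Yield 3, then a,b = 5,8
  Yield 5, then a,b = 8,13
  Yield 8, then a,b = 13,21
  Yield 13, then a,b = 21,34
  Yield 21, then a,b = 34,55
Step 2: 34 >= 26, stop.
Therefore output = [1, 1, 2, 3, 5, 8, 13, 21].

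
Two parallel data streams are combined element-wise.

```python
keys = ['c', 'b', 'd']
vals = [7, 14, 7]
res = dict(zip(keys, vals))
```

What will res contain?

Step 1: zip pairs keys with values:
  'c' -> 7
  'b' -> 14
  'd' -> 7
Therefore res = {'c': 7, 'b': 14, 'd': 7}.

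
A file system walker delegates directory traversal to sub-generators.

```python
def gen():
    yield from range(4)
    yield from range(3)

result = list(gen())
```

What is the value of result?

Step 1: Trace yields in order:
  yield 0
  yield 1
  yield 2
  yield 3
  yield 0
  yield 1
  yield 2
Therefore result = [0, 1, 2, 3, 0, 1, 2].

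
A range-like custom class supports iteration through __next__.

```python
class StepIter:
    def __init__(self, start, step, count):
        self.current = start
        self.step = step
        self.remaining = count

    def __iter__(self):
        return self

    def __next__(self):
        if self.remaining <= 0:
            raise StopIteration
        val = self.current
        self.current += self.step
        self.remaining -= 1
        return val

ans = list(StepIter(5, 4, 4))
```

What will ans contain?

Step 1: StepIter starts at 5, increments by 4, for 4 steps:
  Yield 5, then current += 4
  Yield 9, then current += 4
  Yield 13, then current += 4
  Yield 17, then current += 4
Therefore ans = [5, 9, 13, 17].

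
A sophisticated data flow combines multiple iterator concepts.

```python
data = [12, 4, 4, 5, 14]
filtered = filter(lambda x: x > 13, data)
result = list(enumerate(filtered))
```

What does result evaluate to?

Step 1: Filter [12, 4, 4, 5, 14] for > 13: [14].
Step 2: enumerate re-indexes from 0: [(0, 14)].
Therefore result = [(0, 14)].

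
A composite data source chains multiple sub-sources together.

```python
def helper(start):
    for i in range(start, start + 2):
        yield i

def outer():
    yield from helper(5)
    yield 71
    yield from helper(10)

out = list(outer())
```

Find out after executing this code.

Step 1: outer() delegates to helper(5):
  yield 5
  yield 6
Step 2: yield 71
Step 3: Delegates to helper(10):
  yield 10
  yield 11
Therefore out = [5, 6, 71, 10, 11].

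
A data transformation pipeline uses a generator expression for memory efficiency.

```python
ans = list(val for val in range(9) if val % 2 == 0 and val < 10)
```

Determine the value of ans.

Step 1: Filter range(9) where val % 2 == 0 and val < 10:
  val=0: both conditions met, included
  val=1: excluded (1 % 2 != 0)
  val=2: both conditions met, included
  val=3: excluded (3 % 2 != 0)
  val=4: both conditions met, included
  val=5: excluded (5 % 2 != 0)
  val=6: both conditions met, included
  val=7: excluded (7 % 2 != 0)
  val=8: both conditions met, included
Therefore ans = [0, 2, 4, 6, 8].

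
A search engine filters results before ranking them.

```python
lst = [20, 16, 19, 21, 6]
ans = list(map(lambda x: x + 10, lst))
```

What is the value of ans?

Step 1: Apply lambda x: x + 10 to each element:
  20 -> 30
  16 -> 26
  19 -> 29
  21 -> 31
  6 -> 16
Therefore ans = [30, 26, 29, 31, 16].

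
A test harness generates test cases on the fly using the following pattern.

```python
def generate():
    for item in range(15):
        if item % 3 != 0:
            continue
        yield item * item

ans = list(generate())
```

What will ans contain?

Step 1: Only yield item**2 when item is divisible by 3:
  item=0: 0 % 3 == 0, yield 0**2 = 0
  item=3: 3 % 3 == 0, yield 3**2 = 9
  item=6: 6 % 3 == 0, yield 6**2 = 36
  item=9: 9 % 3 == 0, yield 9**2 = 81
  item=12: 12 % 3 == 0, yield 12**2 = 144
Therefore ans = [0, 9, 36, 81, 144].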